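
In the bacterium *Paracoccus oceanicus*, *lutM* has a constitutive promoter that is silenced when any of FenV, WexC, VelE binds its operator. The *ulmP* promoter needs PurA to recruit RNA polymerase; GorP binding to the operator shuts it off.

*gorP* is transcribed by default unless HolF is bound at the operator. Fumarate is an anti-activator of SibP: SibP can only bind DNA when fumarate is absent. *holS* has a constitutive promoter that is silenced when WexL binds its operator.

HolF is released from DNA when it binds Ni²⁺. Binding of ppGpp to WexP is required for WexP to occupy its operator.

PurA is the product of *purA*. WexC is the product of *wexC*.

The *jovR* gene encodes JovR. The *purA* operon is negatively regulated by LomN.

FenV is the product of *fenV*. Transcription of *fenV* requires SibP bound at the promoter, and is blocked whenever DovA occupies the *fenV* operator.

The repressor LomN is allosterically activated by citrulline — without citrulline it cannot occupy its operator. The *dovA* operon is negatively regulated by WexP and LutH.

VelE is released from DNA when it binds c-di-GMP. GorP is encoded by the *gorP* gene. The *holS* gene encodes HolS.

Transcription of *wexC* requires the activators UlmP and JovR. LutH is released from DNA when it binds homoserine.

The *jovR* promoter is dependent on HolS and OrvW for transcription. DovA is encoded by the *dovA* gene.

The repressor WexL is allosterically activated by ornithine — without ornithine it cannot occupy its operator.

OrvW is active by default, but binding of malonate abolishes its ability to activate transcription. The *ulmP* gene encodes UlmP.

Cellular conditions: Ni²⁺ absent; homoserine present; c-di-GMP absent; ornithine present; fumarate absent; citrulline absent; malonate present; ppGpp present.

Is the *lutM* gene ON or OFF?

OFF

ppGpp is present, so WexP is active.
Homoserine is present, so LutH is inactive.
With repressor WexP bound, *dovA* is not transcribed.
So DovA is not produced.
Fumarate is absent, so SibP is active.
No repressor is bound and SibP is active, so *fenV* is transcribed.
So FenV is produced and active.
Ni²⁺ is absent, so HolF is active.
With repressor HolF bound, *gorP* is not transcribed.
So GorP is not produced.
Citrulline is absent, so LomN is inactive.
With no repressor bound, *purA* is transcribed.
So PurA is produced and active.
No repressor is bound and PurA is active, so *ulmP* is transcribed.
So UlmP is produced and active.
Ornithine is present, so WexL is active.
With repressor WexL bound, *holS* is not transcribed.
So HolS is not produced.
Malonate is present, so OrvW is inactive.
Required activator HolS is absent, so *jovR* is not transcribed.
So JovR is not produced.
Required activator JovR is absent, so *wexC* is not transcribed.
So WexC is not produced.
c-di-GMP is absent, so VelE is active.
With repressor FenV bound, *lutM* is not transcribed.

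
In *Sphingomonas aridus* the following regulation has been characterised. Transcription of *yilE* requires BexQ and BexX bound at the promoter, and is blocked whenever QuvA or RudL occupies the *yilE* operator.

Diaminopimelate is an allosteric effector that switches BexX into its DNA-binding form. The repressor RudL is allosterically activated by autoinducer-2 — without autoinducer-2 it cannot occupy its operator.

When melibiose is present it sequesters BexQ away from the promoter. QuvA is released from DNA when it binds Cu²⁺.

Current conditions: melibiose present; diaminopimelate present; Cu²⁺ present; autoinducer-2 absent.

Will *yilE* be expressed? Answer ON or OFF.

OFF

Cu²⁺ is present, so QuvA is inactive.
Autoinducer-2 is absent, so RudL is inactive.
Melibiose is present, so BexQ is inactive.
Diaminopimelate is present, so BexX is active.
Required activator BexQ is absent, so *yilE* is not transcribed.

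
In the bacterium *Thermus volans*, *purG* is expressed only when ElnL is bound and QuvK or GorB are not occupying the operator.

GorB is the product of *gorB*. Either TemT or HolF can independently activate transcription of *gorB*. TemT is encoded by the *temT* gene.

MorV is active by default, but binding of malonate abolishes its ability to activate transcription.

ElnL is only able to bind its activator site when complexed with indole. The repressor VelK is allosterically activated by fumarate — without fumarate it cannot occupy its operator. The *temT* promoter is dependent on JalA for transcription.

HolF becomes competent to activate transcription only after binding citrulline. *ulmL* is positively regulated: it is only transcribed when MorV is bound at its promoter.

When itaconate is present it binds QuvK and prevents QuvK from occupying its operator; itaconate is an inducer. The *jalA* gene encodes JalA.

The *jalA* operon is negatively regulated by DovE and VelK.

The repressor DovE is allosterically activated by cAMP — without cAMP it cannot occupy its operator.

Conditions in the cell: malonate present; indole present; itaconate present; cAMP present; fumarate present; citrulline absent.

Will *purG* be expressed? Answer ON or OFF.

Itaconate is present, so QuvK is inactive.
cAMP is present, so DovE is active.
Fumarate is present, so VelK is active.
With repressor DovE bound, *jalA* is not transcribed.
So JalA is not produced.
Required activator JalA is absent, so *temT* is not transcribed.
So TemT is not produced.
Citrulline is absent, so HolF is inactive.
No activator is available at the *gorB* promoter, so *gorB* is not transcribed.
So GorB is not produced.
Indole is present, so ElnL is active.
No repressor is bound and ElnL is active, so *purG* is transcribed.

ON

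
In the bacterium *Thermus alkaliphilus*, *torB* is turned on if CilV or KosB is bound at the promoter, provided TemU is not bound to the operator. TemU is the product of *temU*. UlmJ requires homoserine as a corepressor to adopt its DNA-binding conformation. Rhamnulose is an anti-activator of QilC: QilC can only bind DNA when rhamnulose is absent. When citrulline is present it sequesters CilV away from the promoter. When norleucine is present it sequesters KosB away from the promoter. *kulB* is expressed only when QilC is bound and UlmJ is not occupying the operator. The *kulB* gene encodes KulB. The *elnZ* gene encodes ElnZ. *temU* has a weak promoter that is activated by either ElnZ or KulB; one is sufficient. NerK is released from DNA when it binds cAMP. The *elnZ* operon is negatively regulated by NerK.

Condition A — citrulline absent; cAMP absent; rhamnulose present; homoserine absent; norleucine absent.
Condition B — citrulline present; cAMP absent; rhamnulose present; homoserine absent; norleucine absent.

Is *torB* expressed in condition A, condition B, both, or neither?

Condition A:
Citrulline is absent, so CilV is active.
cAMP is absent, so NerK is active.
With repressor NerK bound, *elnZ* is not transcribed.
So ElnZ is not produced.
Rhamnulose is present, so QilC is inactive.
Homoserine is absent, so UlmJ is inactive.
Required activator QilC is absent, so *kulB* is not transcribed.
So KulB is not produced.
No activator is available at the *temU* promoter, so *temU* is not transcribed.
So TemU is not produced.
Norleucine is absent, so KosB is active.
Activator CilV is present, so *torB* is transcribed.
→ *torB* is ON in A.
Condition B:
Citrulline is present, so CilV is inactive.
cAMP is absent, so NerK is active.
With repressor NerK bound, *elnZ* is not transcribed.
So ElnZ is not produced.
Rhamnulose is present, so QilC is inactive.
Homoserine is absent, so UlmJ is inactive.
Required activator QilC is absent, so *kulB* is not transcribed.
So KulB is not produced.
No activator is available at the *temU* promoter, so *temU* is not transcribed.
So TemU is not produced.
Norleucine is absent, so KosB is active.
Activator KosB is present, so *torB* is transcribed.
→ *torB* is ON in B.

both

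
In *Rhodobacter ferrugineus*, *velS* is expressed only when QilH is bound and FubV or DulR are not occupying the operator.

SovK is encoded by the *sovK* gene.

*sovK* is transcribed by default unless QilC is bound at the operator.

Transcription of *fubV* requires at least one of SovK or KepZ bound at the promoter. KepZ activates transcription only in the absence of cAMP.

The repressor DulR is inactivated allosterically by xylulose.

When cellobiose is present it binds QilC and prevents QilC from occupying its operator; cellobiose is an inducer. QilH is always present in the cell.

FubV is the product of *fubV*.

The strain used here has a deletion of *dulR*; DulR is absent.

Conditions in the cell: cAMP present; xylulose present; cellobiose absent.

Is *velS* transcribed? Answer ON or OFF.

Cellobiose is absent, so QilC is active.
With repressor QilC bound, *sovK* is not transcribed.
So SovK is not produced.
cAMP is present, so KepZ is inactive.
No activator is available at the *fubV* promoter, so *fubV* is not transcribed.
So FubV is not produced.
DulR is non-functional in this strain, so it has no effect.
QilH is produced constitutively and is active.
No repressor is bound and QilH is active, so *velS* is transcribed.

ON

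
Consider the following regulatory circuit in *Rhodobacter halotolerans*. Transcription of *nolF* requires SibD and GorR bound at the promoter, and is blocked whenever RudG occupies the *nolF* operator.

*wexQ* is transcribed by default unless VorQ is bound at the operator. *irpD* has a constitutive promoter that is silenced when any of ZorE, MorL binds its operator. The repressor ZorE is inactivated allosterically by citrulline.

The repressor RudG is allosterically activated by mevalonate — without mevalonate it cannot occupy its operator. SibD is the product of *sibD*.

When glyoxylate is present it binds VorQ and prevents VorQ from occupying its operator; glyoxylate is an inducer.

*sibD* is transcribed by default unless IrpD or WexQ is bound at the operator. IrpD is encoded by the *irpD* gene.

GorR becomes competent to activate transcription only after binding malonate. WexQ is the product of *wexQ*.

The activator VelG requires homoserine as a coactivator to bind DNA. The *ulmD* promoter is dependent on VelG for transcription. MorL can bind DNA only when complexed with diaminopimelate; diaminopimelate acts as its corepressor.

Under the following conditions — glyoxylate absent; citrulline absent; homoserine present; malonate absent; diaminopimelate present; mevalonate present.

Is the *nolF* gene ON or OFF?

OFF

Mevalonate is present, so RudG is active.
Citrulline is absent, so ZorE is active.
Diaminopimelate is present, so MorL is active.
With repressor ZorE bound, *irpD* is not transcribed.
So IrpD is not produced.
Glyoxylate is absent, so VorQ is active.
With repressor VorQ bound, *wexQ* is not transcribed.
So WexQ is not produced.
With no repressor bound, *sibD* is transcribed.
So SibD is produced and active.
Malonate is absent, so GorR is inactive.
With repressor RudG bound, *nolF* is not transcribed.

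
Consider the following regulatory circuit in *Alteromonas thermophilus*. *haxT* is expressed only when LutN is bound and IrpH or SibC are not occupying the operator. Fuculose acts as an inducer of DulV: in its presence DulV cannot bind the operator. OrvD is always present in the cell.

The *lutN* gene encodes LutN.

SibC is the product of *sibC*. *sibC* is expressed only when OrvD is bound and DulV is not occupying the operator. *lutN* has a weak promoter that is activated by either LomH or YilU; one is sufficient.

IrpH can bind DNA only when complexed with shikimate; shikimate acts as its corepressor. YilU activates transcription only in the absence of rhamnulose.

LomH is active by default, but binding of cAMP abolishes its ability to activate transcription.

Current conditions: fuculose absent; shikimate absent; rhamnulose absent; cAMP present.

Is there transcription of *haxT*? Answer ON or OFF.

cAMP is present, so LomH is inactive.
Rhamnulose is absent, so YilU is active.
Activator YilU is present, so *lutN* is transcribed.
So LutN is produced and active.
Shikimate is absent, so IrpH is inactive.
OrvD is produced constitutively and is active.
Fuculose is absent, so DulV is active.
With repressor DulV bound, *sibC* is not transcribed.
So SibC is not produced.
No repressor is bound and LutN is active, so *haxT* is transcribed.

ON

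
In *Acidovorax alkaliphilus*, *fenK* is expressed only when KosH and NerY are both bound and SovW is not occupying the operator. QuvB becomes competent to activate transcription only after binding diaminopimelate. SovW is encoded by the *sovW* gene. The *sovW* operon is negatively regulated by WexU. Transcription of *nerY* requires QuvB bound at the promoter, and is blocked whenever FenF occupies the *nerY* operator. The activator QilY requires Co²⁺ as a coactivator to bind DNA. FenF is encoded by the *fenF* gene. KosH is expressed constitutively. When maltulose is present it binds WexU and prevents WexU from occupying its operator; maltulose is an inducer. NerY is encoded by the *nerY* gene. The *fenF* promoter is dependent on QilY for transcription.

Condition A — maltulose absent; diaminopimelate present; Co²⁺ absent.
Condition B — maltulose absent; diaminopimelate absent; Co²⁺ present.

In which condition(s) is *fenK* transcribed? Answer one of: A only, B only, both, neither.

Condition A:
Maltulose is absent, so WexU is active.
With repressor WexU bound, *sovW* is not transcribed.
So SovW is not produced.
KosH is produced constitutively and is active.
Diaminopimelate is present, so QuvB is active.
Co²⁺ is absent, so QilY is inactive.
Required activator QilY is absent, so *fenF* is not transcribed.
So FenF is not produced.
No repressor is bound and QuvB is active, so *nerY* is transcribed.
So NerY is produced and active.
No repressor is bound and KosH and NerY are active, so *fenK* is transcribed.
→ *fenK* is ON in A.
Condition B:
Maltulose is absent, so WexU is active.
With repressor WexU bound, *sovW* is not transcribed.
So SovW is not produced.
KosH is produced constitutively and is active.
Diaminopimelate is absent, so QuvB is inactive.
Co²⁺ is present, so QilY is active.
No repressor is bound and QilY is active, so *fenF* is transcribed.
So FenF is produced and active.
With repressor FenF bound, *nerY* is not transcribed.
So NerY is not produced.
Required activator NerY is absent, so *fenK* is not transcribed.
→ *fenK* is OFF in B.

A only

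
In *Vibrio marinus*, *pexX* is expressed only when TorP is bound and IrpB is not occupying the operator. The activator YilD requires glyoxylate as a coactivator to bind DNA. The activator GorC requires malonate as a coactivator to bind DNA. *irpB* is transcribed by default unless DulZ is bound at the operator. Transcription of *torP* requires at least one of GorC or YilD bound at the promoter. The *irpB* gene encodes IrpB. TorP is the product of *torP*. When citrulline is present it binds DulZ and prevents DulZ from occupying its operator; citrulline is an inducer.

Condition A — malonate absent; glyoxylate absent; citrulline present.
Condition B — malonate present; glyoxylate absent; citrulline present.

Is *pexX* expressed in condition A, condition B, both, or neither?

Condition A:
Malonate is absent, so GorC is inactive.
Glyoxylate is absent, so YilD is inactive.
No activator is available at the *torP* promoter, so *torP* is not transcribed.
So TorP is not produced.
Citrulline is present, so DulZ is inactive.
With no repressor bound, *irpB* is transcribed.
So IrpB is produced and active.
With repressor IrpB bound, *pexX* is not transcribed.
→ *pexX* is OFF in A.
Condition B:
Malonate is present, so GorC is active.
Glyoxylate is absent, so YilD is inactive.
Activator GorC is present, so *torP* is transcribed.
So TorP is produced and active.
Citrulline is present, so DulZ is inactive.
With no repressor bound, *irpB* is transcribed.
So IrpB is produced and active.
With repressor IrpB bound, *pexX* is not transcribed.
→ *pexX* is OFF in B.

neither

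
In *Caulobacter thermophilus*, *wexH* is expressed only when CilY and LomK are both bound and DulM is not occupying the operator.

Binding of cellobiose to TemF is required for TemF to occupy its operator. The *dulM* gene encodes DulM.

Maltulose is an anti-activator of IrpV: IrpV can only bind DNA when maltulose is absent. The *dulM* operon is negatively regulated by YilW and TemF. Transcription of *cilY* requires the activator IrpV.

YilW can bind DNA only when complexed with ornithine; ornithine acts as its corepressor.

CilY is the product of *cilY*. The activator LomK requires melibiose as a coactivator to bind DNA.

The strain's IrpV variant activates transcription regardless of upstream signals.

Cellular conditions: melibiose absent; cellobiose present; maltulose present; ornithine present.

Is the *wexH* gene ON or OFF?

IrpV is constitutively active in this strain.
No repressor is bound and IrpV is active, so *cilY* is transcribed.
So CilY is produced and active.
Melibiose is absent, so LomK is inactive.
Ornithine is present, so YilW is active.
Cellobiose is present, so TemF is active.
With repressor YilW bound, *dulM* is not transcribed.
So DulM is not produced.
Required activator LomK is absent, so *wexH* is not transcribed.

OFF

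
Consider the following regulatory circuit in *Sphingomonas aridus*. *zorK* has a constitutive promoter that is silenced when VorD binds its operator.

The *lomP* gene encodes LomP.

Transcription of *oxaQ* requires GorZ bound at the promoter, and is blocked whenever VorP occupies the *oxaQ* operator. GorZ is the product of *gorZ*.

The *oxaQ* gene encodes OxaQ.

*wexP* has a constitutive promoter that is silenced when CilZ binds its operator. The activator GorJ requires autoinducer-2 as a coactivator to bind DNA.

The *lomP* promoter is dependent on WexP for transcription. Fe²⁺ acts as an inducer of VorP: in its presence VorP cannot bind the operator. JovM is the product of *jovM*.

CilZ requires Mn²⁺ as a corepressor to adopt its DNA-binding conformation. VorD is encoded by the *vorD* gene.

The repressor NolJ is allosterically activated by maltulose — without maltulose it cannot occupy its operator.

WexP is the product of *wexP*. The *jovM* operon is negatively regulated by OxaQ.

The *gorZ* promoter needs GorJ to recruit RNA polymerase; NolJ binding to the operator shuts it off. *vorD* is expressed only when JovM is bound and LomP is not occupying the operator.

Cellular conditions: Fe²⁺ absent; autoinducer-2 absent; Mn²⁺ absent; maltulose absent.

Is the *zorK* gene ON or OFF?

ON

Maltulose is absent, so NolJ is inactive.
Autoinducer-2 is absent, so GorJ is inactive.
Required activator GorJ is absent, so *gorZ* is not transcribed.
So GorZ is not produced.
Fe²⁺ is absent, so VorP is active.
With repressor VorP bound, *oxaQ* is not transcribed.
So OxaQ is not produced.
With no repressor bound, *jovM* is transcribed.
So JovM is produced and active.
Mn²⁺ is absent, so CilZ is inactive.
With no repressor bound, *wexP* is transcribed.
So WexP is produced and active.
No repressor is bound and WexP is active, so *lomP* is transcribed.
So LomP is produced and active.
With repressor LomP bound, *vorD* is not transcribed.
So VorD is not produced.
With no repressor bound, *zorK* is transcribed.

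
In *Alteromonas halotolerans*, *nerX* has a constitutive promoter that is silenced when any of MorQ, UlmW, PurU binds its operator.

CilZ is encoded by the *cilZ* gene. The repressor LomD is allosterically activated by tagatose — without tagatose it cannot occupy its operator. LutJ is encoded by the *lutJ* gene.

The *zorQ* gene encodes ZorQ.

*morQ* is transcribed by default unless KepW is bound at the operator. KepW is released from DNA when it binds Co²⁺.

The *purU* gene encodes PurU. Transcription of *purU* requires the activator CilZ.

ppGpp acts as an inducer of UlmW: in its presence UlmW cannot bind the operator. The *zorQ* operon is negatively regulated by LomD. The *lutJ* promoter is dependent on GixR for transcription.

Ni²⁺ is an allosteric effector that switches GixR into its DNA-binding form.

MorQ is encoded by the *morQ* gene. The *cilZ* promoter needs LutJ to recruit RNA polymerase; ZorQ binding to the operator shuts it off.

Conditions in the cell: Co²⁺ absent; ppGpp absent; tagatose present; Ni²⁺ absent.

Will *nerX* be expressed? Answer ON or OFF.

OFF

Co²⁺ is absent, so KepW is active.
With repressor KepW bound, *morQ* is not transcribed.
So MorQ is not produced.
ppGpp is absent, so UlmW is active.
Ni²⁺ is absent, so GixR is inactive.
Required activator GixR is absent, so *lutJ* is not transcribed.
So LutJ is not produced.
Tagatose is present, so LomD is active.
With repressor LomD bound, *zorQ* is not transcribed.
So ZorQ is not produced.
Required activator LutJ is absent, so *cilZ* is not transcribed.
So CilZ is not produced.
Required activator CilZ is absent, so *purU* is not transcribed.
So PurU is not produced.
With repressor UlmW bound, *nerX* is not transcribed.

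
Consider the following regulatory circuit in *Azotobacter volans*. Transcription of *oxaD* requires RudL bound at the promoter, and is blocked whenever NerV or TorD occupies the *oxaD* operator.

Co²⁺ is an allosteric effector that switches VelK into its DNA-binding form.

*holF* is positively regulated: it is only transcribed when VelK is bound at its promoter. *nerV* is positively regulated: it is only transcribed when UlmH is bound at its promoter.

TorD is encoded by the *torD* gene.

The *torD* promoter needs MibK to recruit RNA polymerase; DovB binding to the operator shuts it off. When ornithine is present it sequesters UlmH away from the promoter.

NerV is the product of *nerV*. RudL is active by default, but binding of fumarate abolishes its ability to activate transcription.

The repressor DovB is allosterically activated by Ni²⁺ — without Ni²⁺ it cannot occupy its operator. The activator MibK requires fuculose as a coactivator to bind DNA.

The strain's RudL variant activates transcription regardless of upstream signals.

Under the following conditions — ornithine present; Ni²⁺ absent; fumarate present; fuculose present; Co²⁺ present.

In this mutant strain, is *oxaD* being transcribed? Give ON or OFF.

Ornithine is present, so UlmH is inactive.
Required activator UlmH is absent, so *nerV* is not transcribed.
So NerV is not produced.
Fuculose is present, so MibK is active.
Ni²⁺ is absent, so DovB is inactive.
No repressor is bound and MibK is active, so *torD* is transcribed.
So TorD is produced and active.
RudL is constitutively active in this strain.
With repressor TorD bound, *oxaD* is not transcribed.

OFF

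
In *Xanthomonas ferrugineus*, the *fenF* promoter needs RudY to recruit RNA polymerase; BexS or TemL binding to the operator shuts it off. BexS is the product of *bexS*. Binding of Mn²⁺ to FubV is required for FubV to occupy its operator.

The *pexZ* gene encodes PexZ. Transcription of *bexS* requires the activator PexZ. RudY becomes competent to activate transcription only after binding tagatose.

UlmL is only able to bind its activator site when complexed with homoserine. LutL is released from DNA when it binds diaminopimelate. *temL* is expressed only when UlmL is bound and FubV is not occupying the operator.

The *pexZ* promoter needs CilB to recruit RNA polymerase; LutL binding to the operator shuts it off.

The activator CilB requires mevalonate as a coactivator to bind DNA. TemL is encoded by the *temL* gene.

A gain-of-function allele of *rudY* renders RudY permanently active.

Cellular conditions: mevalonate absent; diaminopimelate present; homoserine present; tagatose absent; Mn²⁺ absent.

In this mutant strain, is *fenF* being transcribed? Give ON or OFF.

OFF

Mevalonate is absent, so CilB is inactive.
Diaminopimelate is present, so LutL is inactive.
Required activator CilB is absent, so *pexZ* is not transcribed.
So PexZ is not produced.
Required activator PexZ is absent, so *bexS* is not transcribed.
So BexS is not produced.
RudY is constitutively active in this strain.
Mn²⁺ is absent, so FubV is inactive.
Homoserine is present, so UlmL is active.
No repressor is bound and UlmL is active, so *temL* is transcribed.
So TemL is produced and active.
With repressor TemL bound, *fenF* is not transcribed.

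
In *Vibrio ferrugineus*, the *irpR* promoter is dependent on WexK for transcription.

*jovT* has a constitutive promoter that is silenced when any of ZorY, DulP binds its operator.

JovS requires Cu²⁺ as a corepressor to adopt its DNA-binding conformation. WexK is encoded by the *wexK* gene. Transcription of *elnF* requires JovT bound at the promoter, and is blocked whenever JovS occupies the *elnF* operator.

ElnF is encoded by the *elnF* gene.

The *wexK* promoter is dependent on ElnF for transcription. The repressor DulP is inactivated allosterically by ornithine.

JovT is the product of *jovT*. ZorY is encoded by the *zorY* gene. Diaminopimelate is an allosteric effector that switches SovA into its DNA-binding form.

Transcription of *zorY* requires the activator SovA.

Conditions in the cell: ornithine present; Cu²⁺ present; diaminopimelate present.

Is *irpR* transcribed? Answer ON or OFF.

Diaminopimelate is present, so SovA is active.
No repressor is bound and SovA is active, so *zorY* is transcribed.
So ZorY is produced and active.
Ornithine is present, so DulP is inactive.
With repressor ZorY bound, *jovT* is not transcribed.
So JovT is not produced.
Cu²⁺ is present, so JovS is active.
With repressor JovS bound, *elnF* is not transcribed.
So ElnF is not produced.
Required activator ElnF is absent, so *wexK* is not transcribed.
So WexK is not produced.
Required activator WexK is absent, so *irpR* is not transcribed.

OFF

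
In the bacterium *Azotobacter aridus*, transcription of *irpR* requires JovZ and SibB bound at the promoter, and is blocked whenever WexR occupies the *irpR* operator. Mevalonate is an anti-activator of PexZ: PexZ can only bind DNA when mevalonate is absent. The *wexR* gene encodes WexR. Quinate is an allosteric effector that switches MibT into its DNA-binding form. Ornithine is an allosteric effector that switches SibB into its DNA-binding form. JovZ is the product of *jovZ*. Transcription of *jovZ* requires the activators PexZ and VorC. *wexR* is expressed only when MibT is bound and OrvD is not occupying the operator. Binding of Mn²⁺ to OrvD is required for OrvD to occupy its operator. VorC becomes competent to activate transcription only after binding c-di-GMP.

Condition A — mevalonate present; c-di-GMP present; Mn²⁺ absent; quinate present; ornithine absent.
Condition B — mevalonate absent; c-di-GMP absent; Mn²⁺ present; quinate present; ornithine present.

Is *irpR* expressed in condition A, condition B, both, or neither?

Condition A:
Mevalonate is present, so PexZ is inactive.
c-di-GMP is present, so VorC is active.
Required activator PexZ is absent, so *jovZ* is not transcribed.
So JovZ is not produced.
Mn²⁺ is absent, so OrvD is inactive.
Quinate is present, so MibT is active.
No repressor is bound and MibT is active, so *wexR* is transcribed.
So WexR is produced and active.
Ornithine is absent, so SibB is inactive.
With repressor WexR bound, *irpR* is not transcribed.
→ *irpR* is OFF in A.
Condition B:
Mevalonate is absent, so PexZ is active.
c-di-GMP is absent, so VorC is inactive.
Required activator VorC is absent, so *jovZ* is not transcribed.
So JovZ is not produced.
Mn²⁺ is present, so OrvD is active.
Quinate is present, so MibT is active.
With repressor OrvD bound, *wexR* is not transcribed.
So WexR is not produced.
Ornithine is present, so SibB is active.
Required activator JovZ is absent, so *irpR* is not transcribed.
→ *irpR* is OFF in B.

neither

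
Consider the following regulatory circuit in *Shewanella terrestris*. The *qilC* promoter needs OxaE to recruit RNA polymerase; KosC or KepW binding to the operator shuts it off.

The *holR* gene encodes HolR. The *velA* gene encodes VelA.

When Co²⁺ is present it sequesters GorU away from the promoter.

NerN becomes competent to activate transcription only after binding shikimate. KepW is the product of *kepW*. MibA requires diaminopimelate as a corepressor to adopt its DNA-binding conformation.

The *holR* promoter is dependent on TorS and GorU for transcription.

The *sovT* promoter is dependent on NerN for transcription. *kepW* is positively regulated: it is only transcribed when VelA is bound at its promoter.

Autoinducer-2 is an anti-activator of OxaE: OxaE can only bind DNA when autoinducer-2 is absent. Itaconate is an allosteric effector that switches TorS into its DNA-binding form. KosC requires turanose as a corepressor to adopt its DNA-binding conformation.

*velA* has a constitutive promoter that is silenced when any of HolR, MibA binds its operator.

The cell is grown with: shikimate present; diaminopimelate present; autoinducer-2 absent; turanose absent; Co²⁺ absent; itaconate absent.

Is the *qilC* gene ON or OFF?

ON

Turanose is absent, so KosC is inactive.
Autoinducer-2 is absent, so OxaE is active.
Itaconate is absent, so TorS is inactive.
Co²⁺ is absent, so GorU is active.
Required activator TorS is absent, so *holR* is not transcribed.
So HolR is not produced.
Diaminopimelate is present, so MibA is active.
With repressor MibA bound, *velA* is not transcribed.
So VelA is not produced.
Required activator VelA is absent, so *kepW* is not transcribed.
So KepW is not produced.
No repressor is bound and OxaE is active, so *qilC* is transcribed.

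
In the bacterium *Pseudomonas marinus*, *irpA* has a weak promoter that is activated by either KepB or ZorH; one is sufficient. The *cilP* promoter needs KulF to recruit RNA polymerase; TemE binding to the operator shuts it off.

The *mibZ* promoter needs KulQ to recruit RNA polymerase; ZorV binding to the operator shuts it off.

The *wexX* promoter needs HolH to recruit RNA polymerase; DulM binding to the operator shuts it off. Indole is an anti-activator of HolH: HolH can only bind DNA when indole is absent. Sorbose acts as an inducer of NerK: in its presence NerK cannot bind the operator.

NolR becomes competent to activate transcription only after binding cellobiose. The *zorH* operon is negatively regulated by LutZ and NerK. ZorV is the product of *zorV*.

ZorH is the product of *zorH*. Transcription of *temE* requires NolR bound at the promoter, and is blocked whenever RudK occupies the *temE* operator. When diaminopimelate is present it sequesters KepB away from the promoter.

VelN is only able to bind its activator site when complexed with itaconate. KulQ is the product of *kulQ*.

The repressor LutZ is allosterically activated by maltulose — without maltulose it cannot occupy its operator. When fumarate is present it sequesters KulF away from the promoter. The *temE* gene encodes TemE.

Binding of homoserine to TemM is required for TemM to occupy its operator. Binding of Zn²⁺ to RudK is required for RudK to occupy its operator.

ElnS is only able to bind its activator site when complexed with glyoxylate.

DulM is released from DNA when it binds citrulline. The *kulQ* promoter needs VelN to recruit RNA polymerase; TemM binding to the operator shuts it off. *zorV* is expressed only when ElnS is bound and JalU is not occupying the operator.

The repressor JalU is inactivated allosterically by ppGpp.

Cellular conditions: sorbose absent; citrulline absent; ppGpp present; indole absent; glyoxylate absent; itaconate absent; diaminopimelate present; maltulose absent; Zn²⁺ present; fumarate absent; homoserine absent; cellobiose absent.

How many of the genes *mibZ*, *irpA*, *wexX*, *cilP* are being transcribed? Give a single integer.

1

Glyoxylate is absent, so ElnS is inactive.
ppGpp is present, so JalU is inactive.
Required activator ElnS is absent, so *zorV* is not transcribed.
So ZorV is not produced.
Homoserine is absent, so TemM is inactive.
Itaconate is absent, so VelN is inactive.
Required activator VelN is absent, so *kulQ* is not transcribed.
So KulQ is not produced.
Required activator KulQ is absent, so *mibZ* is not transcribed.
→ *mibZ* is OFF.
Diaminopimelate is present, so KepB is inactive.
Maltulose is absent, so LutZ is inactive.
Sorbose is absent, so NerK is active.
With repressor NerK bound, *zorH* is not transcribed.
So ZorH is not produced.
No activator is available at the *irpA* promoter, so *irpA* is not transcribed.
→ *irpA* is OFF.
Indole is absent, so HolH is active.
Citrulline is absent, so DulM is active.
With repressor DulM bound, *wexX* is not transcribed.
→ *wexX* is OFF.
Cellobiose is absent, so NolR is inactive.
Zn²⁺ is present, so RudK is active.
With repressor RudK bound, *temE* is not transcribed.
So TemE is not produced.
Fumarate is absent, so KulF is active.
No repressor is bound and KulF is active, so *cilP* is transcribed.
→ *cilP* is ON.
1 of the 4 genes is transcribed.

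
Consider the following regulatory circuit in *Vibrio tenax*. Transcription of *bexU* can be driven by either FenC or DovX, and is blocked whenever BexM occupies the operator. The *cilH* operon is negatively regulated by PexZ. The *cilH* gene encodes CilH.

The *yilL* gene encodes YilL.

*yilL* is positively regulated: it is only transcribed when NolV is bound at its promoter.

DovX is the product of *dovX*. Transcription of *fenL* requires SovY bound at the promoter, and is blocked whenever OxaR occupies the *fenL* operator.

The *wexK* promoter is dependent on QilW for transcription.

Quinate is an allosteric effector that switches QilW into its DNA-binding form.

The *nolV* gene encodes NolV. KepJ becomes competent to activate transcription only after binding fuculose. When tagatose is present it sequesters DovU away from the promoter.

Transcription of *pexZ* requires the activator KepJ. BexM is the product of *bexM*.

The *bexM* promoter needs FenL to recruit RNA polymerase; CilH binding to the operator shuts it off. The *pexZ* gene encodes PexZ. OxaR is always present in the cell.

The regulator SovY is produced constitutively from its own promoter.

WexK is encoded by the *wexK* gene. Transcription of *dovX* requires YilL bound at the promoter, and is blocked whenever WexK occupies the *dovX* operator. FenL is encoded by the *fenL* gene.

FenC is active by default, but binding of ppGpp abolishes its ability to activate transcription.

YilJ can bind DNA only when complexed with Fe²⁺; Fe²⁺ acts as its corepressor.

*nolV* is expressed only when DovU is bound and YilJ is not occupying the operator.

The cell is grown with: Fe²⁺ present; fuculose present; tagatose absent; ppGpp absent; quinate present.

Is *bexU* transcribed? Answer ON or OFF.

ON

ppGpp is absent, so FenC is active.
OxaR is produced constitutively and is active.
SovY is produced constitutively and is active.
With repressor OxaR bound, *fenL* is not transcribed.
So FenL is not produced.
Fuculose is present, so KepJ is active.
No repressor is bound and KepJ is active, so *pexZ* is transcribed.
So PexZ is produced and active.
With repressor PexZ bound, *cilH* is not transcribed.
So CilH is not produced.
Required activator FenL is absent, so *bexM* is not transcribed.
So BexM is not produced.
Quinate is present, so QilW is active.
No repressor is bound and QilW is active, so *wexK* is transcribed.
So WexK is produced and active.
Fe²⁺ is present, so YilJ is active.
Tagatose is absent, so DovU is active.
With repressor YilJ bound, *nolV* is not transcribed.
So NolV is not produced.
Required activator NolV is absent, so *yilL* is not transcribed.
So YilL is not produced.
With repressor WexK bound, *dovX* is not transcribed.
So DovX is not produced.
Activator FenC is present, so *bexU* is transcribed.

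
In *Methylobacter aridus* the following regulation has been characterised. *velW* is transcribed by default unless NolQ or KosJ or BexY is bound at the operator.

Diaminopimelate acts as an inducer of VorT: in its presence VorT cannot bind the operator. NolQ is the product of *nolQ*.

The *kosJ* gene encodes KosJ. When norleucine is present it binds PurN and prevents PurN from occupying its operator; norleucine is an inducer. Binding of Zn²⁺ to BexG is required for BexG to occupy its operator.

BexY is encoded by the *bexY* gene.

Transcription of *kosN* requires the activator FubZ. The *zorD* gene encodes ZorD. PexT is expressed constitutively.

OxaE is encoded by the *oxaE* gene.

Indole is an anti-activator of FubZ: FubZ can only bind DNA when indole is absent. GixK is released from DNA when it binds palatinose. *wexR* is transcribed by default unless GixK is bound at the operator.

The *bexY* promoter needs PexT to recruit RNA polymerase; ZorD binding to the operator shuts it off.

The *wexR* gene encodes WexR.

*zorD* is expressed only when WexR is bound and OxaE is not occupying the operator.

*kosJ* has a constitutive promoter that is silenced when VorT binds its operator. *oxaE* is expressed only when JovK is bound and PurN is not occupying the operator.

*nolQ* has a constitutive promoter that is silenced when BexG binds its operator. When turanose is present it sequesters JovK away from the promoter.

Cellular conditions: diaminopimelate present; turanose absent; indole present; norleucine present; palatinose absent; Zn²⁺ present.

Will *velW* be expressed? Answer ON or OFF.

Zn²⁺ is present, so BexG is active.
With repressor BexG bound, *nolQ* is not transcribed.
So NolQ is not produced.
Diaminopimelate is present, so VorT is inactive.
With no repressor bound, *kosJ* is transcribed.
So KosJ is produced and active.
Palatinose is absent, so GixK is active.
With repressor GixK bound, *wexR* is not transcribed.
So WexR is not produced.
Norleucine is present, so PurN is inactive.
Turanose is absent, so JovK is active.
No repressor is bound and JovK is active, so *oxaE* is transcribed.
So OxaE is produced and active.
With repressor OxaE bound, *zorD* is not transcribed.
So ZorD is not produced.
PexT is produced constitutively and is active.
No repressor is bound and PexT is active, so *bexY* is transcribed.
So BexY is produced and active.
With repressor KosJ bound, *velW* is not transcribed.

OFF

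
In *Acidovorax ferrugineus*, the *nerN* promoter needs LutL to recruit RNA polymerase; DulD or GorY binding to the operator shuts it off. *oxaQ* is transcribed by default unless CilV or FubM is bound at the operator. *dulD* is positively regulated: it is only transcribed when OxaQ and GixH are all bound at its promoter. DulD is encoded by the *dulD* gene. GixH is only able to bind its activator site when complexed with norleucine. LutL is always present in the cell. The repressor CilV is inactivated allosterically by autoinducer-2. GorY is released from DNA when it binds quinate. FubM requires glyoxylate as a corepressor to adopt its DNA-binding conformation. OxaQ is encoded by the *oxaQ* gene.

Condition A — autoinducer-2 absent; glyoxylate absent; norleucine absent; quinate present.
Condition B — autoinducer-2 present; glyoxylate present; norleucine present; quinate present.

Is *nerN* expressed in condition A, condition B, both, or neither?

both

Condition A:
Autoinducer-2 is absent, so CilV is active.
Glyoxylate is absent, so FubM is inactive.
With repressor CilV bound, *oxaQ* is not transcribed.
So OxaQ is not produced.
Norleucine is absent, so GixH is inactive.
Required activator OxaQ is absent, so *dulD* is not transcribed.
So DulD is not produced.
Quinate is present, so GorY is inactive.
LutL is produced constitutively and is active.
No repressor is bound and LutL is active, so *nerN* is transcribed.
→ *nerN* is ON in A.
Condition B:
Autoinducer-2 is present, so CilV is inactive.
Glyoxylate is present, so FubM is active.
With repressor FubM bound, *oxaQ* is not transcribed.
So OxaQ is not produced.
Norleucine is present, so GixH is active.
Required activator OxaQ is absent, so *dulD* is not transcribed.
So DulD is not produced.
Quinate is present, so GorY is inactive.
LutL is produced constitutively and is active.
No repressor is bound and LutL is active, so *nerN* is transcribed.
→ *nerN* is ON in B.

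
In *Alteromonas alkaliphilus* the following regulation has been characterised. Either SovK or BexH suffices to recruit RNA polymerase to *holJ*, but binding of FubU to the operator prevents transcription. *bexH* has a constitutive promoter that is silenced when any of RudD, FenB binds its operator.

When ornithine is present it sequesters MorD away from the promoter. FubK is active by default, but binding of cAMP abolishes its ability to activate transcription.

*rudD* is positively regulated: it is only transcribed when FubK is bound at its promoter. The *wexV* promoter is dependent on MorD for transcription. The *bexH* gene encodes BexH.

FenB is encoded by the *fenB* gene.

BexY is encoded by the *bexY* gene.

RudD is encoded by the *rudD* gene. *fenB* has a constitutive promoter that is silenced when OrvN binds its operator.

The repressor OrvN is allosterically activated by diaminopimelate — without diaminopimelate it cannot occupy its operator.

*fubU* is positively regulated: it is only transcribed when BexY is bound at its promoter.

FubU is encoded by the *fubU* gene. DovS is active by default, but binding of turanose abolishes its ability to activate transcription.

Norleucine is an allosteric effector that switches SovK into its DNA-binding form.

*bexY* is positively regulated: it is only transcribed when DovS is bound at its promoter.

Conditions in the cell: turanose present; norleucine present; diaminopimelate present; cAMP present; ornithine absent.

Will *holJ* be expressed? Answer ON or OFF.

Norleucine is present, so SovK is active.
Turanose is present, so DovS is inactive.
Required activator DovS is absent, so *bexY* is not transcribed.
So BexY is not produced.
Required activator BexY is absent, so *fubU* is not transcribed.
So FubU is not produced.
cAMP is present, so FubK is inactive.
Required activator FubK is absent, so *rudD* is not transcribed.
So RudD is not produced.
Diaminopimelate is present, so OrvN is active.
With repressor OrvN bound, *fenB* is not transcribed.
So FenB is not produced.
With no repressor bound, *bexH* is transcribed.
So BexH is produced and active.
Activator SovK is present, so *holJ* is transcribed.

ON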